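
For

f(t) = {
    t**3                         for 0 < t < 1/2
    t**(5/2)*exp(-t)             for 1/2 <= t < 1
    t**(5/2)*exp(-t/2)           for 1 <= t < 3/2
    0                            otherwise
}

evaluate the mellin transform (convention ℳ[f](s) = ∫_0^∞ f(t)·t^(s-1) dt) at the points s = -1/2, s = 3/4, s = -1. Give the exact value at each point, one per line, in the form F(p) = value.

F(-1/2) = -7*exp(-3/4) - 2*exp(-1) + sqrt(2)/20 + 15*exp(-1/2)/2
F(3/4) = -8*2**(1/4)*uppergamma(13/4, 3/4) - uppergamma(13/4, 1) + 2**(1/4)/60 + uppergamma(13/4, 1/2) + 8*2**(1/4)*uppergamma(13/4, 1/2)
F(-1) = -sqrt(6)*exp(-3/4) - sqrt(2)*sqrt(pi)*erfc(sqrt(3)/2) - exp(-1) - sqrt(pi)*erfc(1)/2 + 1/8 + sqrt(pi)*erfc(sqrt(2)/2)/2 + sqrt(2)*exp(-1/2)/2 + sqrt(2)*sqrt(pi)*erfc(sqrt(2)/2) + 2*exp(-1/2)

the shared t-power comes off first: t on [0, 1/2); sqrt(t)*exp(-t) on [1/2, 1); sqrt(t)*exp(-t/2) on [1, 3/2)
remove the shared t-power first: sqrt(t) on [0, 1/2); exp(-t) on [1/2, 1); exp(-t/2) on [1, 3/2)
split f at 1/2, 1: ℳ[f](s) collects 3 kernel integrals
between 0 and 1/2 the integrand is t**3·t^(s-1)
the [1/2, 1) slice contributes ∫ t**(5/2)*exp(-t)·t^(s-1) dt
over [1, 3/2), the kernel integral of t**(5/2)*exp(-t/2) enters the sum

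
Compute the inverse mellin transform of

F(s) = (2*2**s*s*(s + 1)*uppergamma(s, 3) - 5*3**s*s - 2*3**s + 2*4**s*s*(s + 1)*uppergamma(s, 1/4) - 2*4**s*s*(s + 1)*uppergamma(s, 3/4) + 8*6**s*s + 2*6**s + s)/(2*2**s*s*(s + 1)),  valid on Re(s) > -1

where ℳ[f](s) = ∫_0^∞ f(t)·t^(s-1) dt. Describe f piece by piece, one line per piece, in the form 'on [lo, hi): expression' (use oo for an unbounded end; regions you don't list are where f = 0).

treat the 4 regions marked off by 1/2, 3/2, 3 separately and sum
on [0, 1/2): add ∫ t·t^(s-1) dt
[1/2, 3/2) adds the kernel integral of exp(-t/2)
for t in [3/2, 3): the term is ∫ (t + 1)·t^(s-1)
on [3, ∞) integrate f = exp(-t) against the kernel

on [0, 1/2): t
on [1/2, 3/2): exp(-t/2)
on [3/2, 3): t + 1
on [3, oo): exp(-t)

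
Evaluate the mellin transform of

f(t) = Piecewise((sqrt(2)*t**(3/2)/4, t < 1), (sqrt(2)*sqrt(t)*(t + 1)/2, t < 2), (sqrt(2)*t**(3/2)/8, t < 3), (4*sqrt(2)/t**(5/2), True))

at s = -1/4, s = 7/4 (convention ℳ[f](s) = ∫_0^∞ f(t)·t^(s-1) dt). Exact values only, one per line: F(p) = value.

F(-1/4) = sqrt(2)*(-6534 + 1051*3**(1/4) + 7722*2**(1/4))/2970
F(7/4) = sqrt(2)*(-70 + 424*2**(1/4) + 659*3**(1/4))/234

invert the common scale on t to get t**(3/2) on [0, 1/2); sqrt(t)*(2*t + 1) on [1/2, 1); t**(3/2)/2 on [1, 3/2); …
back out the shared t-power: t on [0, 1/2); 2*t + 1 on [1/2, 1); t/2 on [1, 3/2); …
breakpoints 1, 2, 3: one integral from each of the 4 segments
[0, 1) adds the kernel integral of sqrt(2)*t**(3/2)/4
on [1, 2) integrate f = sqrt(2)*sqrt(t)*(t + 1)/2 against the kernel
for t in [2, 3): the term is ∫ sqrt(2)*t**(3/2)/8·t^(s-1)
on [3, ∞) integrate f = 4*sqrt(2)/t**(5/2) against the kernel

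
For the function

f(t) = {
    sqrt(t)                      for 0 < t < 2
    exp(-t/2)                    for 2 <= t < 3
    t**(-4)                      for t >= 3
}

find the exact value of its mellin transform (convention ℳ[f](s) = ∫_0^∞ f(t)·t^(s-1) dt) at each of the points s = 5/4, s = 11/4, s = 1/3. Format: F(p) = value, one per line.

linearity at 2, 3 turns ℳ[f](s) into 3 summed integrals
between 0 and 2 the integrand is sqrt(t)·t^(s-1)
∫ over [2, 3) of exp(-t/2)·t^(s-1) joins the sum
on [3, ∞): add ∫ t**(-4)·t^(s-1) dt

F(5/4) = -2*2**(1/4)*uppergamma(5/4, 3/2) + 4*3**(1/4)/297 + 2*2**(1/4)*uppergamma(5/4, 1) + 8*2**(3/4)/7
F(11/4) = -4*2**(3/4)*uppergamma(11/4, 3/2) + 4*3**(3/4)/45 + 32*2**(1/4)/13 + 4*2**(3/4)*uppergamma(11/4, 1)
F(1/3) = -2**(1/3)*uppergamma(1/3, 3/2) + 3**(1/3)/297 + 2**(1/3)*uppergamma(1/3, 1) + 6*2**(5/6)/5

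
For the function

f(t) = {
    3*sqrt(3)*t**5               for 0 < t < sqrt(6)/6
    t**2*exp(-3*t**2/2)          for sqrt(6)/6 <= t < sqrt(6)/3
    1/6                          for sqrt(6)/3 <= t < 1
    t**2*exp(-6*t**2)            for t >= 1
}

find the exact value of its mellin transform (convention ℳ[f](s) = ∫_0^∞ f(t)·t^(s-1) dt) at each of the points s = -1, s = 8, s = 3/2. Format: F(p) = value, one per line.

F(-1) = -1/6 - sqrt(6)*sqrt(pi)*erfc(1)/6 + sqrt(6)*sqrt(pi)*erfc(sqrt(6))/12 + sqrt(3)/48 + sqrt(6)/12 + sqrt(6)*sqrt(pi)*erfc(1/2)/6
F(8) = -1040*exp(-1)/243 + sqrt(2)/404352 + 115*exp(-6)/648 + 65/3888 + 7889*exp(-1/4)/3888
F(3/2) = -2**(3/4)*3**(1/4)*uppergamma(7/4, 1)/9 - 101*2**(3/4)*3**(1/4)/2808 + 6**(1/4)*uppergamma(7/4, 6)/72 + 1/9 + 2**(3/4)*3**(1/4)*uppergamma(7/4, 1/4)/9

reversing the power substitution: 3*sqrt(3)*t**(5/2) on [0, 1/6); t*exp(-3*t/2) on [1/6, 2/3); 1/6 on [2/3, 1); …
remove the shared t-power first: 3*sqrt(3)*t**(3/2) on [0, 1/6); exp(-3*t/2) on [1/6, 2/3); 1/(6*t) on [2/3, 1); …
remove the common scale on t first: t**(3/2) on [0, 1/2); exp(-t/2) on [1/2, 2); 1/(2*t) on [2, 3); …
cuts at sqrt(6)/6, sqrt(6)/3, 1: linearity sums the 4 kernel integrals
the [0, sqrt(6)/6) slice contributes ∫ 3*sqrt(3)*t**5·t^(s-1) dt
piece [sqrt(6)/6, sqrt(6)/3): integrate t**2*exp(-3*t**2/2) against the kernel
piece [sqrt(6)/3, 1): integrate 1/6 against the kernel
∫ over [1, ∞) of t**2*exp(-6*t**2)·t^(s-1) joins the sum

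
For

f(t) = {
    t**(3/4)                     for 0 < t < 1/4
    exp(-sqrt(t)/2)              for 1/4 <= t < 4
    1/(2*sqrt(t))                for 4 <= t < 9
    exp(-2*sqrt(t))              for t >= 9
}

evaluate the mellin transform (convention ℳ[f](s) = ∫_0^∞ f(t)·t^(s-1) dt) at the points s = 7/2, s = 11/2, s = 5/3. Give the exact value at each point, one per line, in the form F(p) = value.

F(7/2) = -500992*exp(-1) + sqrt(2)/2176 + 11007*exp(-6)/4 + 665/6 + 3786745*exp(-1/4)/16
F(11/2) = -40403357696*exp(-1) + sqrt(2)/51200 + 5474871*exp(-6)/4 + 11605/2 + 4885809916361*exp(-1/4)/256
F(5/3) = -16*2**(1/3)*uppergamma(10/3, 1) - 12*2**(1/3)/7 + 3*2**(1/6)/232 + 2**(2/3)*uppergamma(10/3, 6)/8 + 27*3**(1/3)/7 + 16*2**(1/3)*uppergamma(10/3, 1/4)

invert the power substitution to get t**(3/2) on [0, 1/2); exp(-t/2) on [1/2, 2); 1/(2*t) on [2, 3); …
treat the 4 regions marked off by 1/4, 4, 9 separately and sum
the [0, 1/4) slice contributes ∫ t**(3/4)·t^(s-1) dt
over [1/4, 4), the kernel integral of exp(-sqrt(t)/2) enters the sum
on [4, 9) integrate f = 1/(2*sqrt(t)) against the kernel
[9, ∞) adds the kernel integral of exp(-2*sqrt(t))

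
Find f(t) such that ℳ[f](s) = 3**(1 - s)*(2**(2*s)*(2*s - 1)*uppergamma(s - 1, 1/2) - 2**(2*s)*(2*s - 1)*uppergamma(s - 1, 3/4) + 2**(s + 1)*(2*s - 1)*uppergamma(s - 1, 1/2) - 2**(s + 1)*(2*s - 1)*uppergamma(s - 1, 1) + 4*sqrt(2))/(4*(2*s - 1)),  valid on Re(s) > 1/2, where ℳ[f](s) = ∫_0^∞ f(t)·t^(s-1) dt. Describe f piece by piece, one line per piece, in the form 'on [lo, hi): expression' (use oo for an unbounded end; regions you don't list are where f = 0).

strip the shared t-power: sqrt(6)*sqrt(t)/2 on [0, 1/3); exp(-3*t/2) on [1/3, 2/3); exp(-3*t/4) on [2/3, 1)
peel off the common scale on t: sqrt(t) on [0, 1/2); exp(-t) on [1/2, 1); exp(-t/2) on [1, 3/2)
along the cuts 1/3, 2/3, ℳ[f](s) splits into 3 integrals
∫ over [0, 1/3) of sqrt(6)/(2*sqrt(t))·t^(s-1) joins the sum
on [1/3, 2/3) integrate f = exp(-3*t/2)/t against the kernel
for t in [2/3, 1): the term is ∫ exp(-3*t/4)/t·t^(s-1)

on [0, 1/3): sqrt(6)/(2*sqrt(t))
on [1/3, 2/3): exp(-3*t/2)/t
on [2/3, 1): exp(-3*t/4)/t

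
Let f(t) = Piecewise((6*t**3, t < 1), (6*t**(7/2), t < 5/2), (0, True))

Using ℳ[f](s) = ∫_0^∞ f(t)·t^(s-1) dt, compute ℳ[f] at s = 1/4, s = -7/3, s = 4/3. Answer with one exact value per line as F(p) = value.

summing 2 kernel integrals split by 1 yields ℳ[f](s)
piece [0, 1): integrate 6*t**3 against the kernel
between 1 and 5/2 the integrand is 6*t**(7/2)·t^(s-1)

F(1/4) = 16/65 + 25*2**(1/4)*5**(3/4)/2
F(-7/3) = 27/7 + 45*2**(5/6)*5**(1/6)/7
F(4/3) = 54/377 + 5625*2**(1/6)*5**(5/6)/232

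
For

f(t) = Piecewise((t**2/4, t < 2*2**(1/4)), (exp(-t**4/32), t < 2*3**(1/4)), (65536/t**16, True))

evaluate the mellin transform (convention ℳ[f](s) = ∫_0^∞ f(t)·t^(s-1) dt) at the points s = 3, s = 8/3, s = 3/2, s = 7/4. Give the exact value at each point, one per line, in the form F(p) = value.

F(3) = -2*2**(3/4)*uppergamma(3/4, 3/2) + 8*3**(3/4)/1053 + 2*2**(3/4)*uppergamma(3/4, 1) + 16*2**(1/4)/5
F(8/3) = -2*2**(1/3)*uppergamma(2/3, 3/2) + 6**(2/3)/270 + 2*2**(1/3)*uppergamma(2/3, 1) + 12*2**(5/6)/7
F(3/2) = sqrt(2)*(-16443*2**(3/8)*uppergamma(3/8, 3/2) + 56*3**(3/8) + 16443*2**(3/8)*uppergamma(3/8, 1) + 18792*2**(7/8))/32886
F(7/4) = -2**(3/16)*uppergamma(7/16, 3/2) + 8*2**(3/4)*3**(7/16)/4617 + 2**(3/16)*uppergamma(7/16, 1) + 16*2**(11/16)/15

strip the common scale on t: t**2 on [0, 2**(1/4)); exp(-t**4/2) on [2**(1/4), 3**(1/4)); t**(-16) on [3**(1/4), ∞)
reversing the power substitution: t on [0, sqrt(2)); exp(-t**2/2) on [sqrt(2), sqrt(3)); t**(-8) on [sqrt(3), ∞)
reversing the power substitution: sqrt(t) on [0, 2); exp(-t/2) on [2, 3); t**(-4) on [3, ∞)
summing 3 kernel integrals split by 2*2**(1/4), 2*3**(1/4) yields ℳ[f](s)
[0, 2*2**(1/4)) adds the kernel integral of t**2/4
the [2*2**(1/4), 2*3**(1/4)) slice contributes ∫ exp(-t**4/32)·t^(s-1) dt
the [2*3**(1/4), ∞) slice contributes ∫ 65536/t**16·t^(s-1) dt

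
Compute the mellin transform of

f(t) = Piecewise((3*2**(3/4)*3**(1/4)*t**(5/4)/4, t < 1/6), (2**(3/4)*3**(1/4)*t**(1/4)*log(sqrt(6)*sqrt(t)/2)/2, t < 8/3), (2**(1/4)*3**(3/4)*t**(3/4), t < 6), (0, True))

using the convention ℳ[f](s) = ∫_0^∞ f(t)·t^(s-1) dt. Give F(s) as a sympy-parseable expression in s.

2**(-s - 1/2)*(8*16**s*(4*s + 1)*(4*s + 3)*(4*s + 5)*log(2) - 2**(4*s + 4)*(4*s + 3)*(4*s + 5) + 2**(4*s + 5)*(-4*s - 5)*(4*s + 1)**2 + 6**(2*s + 3/2)*(4*s + 1)**2*(16*s + 20) + (4*s + 1)**2*(4*s + 3) + 4*(4*s + 1)*(4*s + 3)*(4*s + 5)*log(2) + 8*(4*s + 3)*(4*s + 5))/(3**s*(4*s + 1)**2*(4*s + 3)*(4*s + 5))
  Re(s) > -5/4

peel off the common scale on t: t**(5/4) on [0, 1/4); t**(1/4)*log(sqrt(t)) on [1/4, 4); 2*t**(3/4) on [4, 9)
the power substitution comes off first: t**(5/2) on [0, 1/2); sqrt(t)*log(t) on [1/2, 2); 2*t**(3/2) on [2, 3)
undo the shared t-power: t**2 on [0, 1/2); log(t) on [1/2, 2); 2*t on [2, 3)
treat the 3 regions marked off by 1/6, 8/3 separately and sum
piece [0, 1/6): integrate 3*2**(3/4)*3**(1/4)*t**(5/4)/4 against the kernel
∫ 2**(3/4)*3**(1/4)*t**(1/4)*log(sqrt(6)*sqrt(t)/2)/2·t^(s-1) over [1/6, 8/3)
on [8/3, 6) integrate f = 2**(1/4)*3**(3/4)*t**(3/4) against the kernel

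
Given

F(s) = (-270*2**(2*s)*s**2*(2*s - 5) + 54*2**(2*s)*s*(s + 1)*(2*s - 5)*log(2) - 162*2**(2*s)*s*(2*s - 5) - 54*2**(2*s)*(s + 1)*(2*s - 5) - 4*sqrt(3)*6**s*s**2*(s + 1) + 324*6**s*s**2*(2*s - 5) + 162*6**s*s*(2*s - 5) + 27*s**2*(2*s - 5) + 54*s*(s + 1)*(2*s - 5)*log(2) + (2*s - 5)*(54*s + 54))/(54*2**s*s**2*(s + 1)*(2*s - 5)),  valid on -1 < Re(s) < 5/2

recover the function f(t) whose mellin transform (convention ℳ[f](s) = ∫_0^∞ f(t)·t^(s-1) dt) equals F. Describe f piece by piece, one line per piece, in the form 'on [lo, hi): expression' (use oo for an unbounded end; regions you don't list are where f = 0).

linearity at 1/2, 2, 3 turns ℳ[f](s) into 4 summed integrals
on [0, 1/2): add ∫ t·t^(s-1) dt
∫ over [1/2, 2) of log(t)·t^(s-1) joins the sum
piece [2, 3): integrate (t + 3) against the kernel
over [3, ∞), the kernel integral of t**(-5/2) enters the sum

on [0, 1/2): t
on [1/2, 2): log(t)
on [2, 3): t + 3
on [3, oo): t**(-5/2)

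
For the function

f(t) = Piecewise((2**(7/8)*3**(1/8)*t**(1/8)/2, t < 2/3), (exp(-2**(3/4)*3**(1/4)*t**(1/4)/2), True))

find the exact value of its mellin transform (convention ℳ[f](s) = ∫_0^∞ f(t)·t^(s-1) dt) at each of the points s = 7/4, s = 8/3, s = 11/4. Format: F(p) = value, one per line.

F(7/4) = 8*24**(1/4)*(2*E + 29355)*exp(-1)/135
F(8/3) = 16*12**(1/3)*(6 + 67*uppergamma(32/3, 1))/1809
F(11/4) = 16*24**(1/4)*(2*E + 226874323)*exp(-1)/621

undo the common scale on t: t**(1/8) on [0, 1); exp(-t**(1/4)) on [1, ∞)
remove the power substitution first: t**(1/4) on [0, 1); exp(-sqrt(t)) on [1, ∞)
the power substitution comes off first: sqrt(t) on [0, 1); exp(-t) on [1, ∞)
linearity at 2/3 turns ℳ[f](s) into 2 summed integrals
∫ 2**(7/8)*3**(1/8)*t**(1/8)/2·t^(s-1) over [0, 2/3)
between 2/3 and ∞ the integrand is exp(-2**(3/4)*3**(1/4)*t**(1/4)/2)·t^(s-1)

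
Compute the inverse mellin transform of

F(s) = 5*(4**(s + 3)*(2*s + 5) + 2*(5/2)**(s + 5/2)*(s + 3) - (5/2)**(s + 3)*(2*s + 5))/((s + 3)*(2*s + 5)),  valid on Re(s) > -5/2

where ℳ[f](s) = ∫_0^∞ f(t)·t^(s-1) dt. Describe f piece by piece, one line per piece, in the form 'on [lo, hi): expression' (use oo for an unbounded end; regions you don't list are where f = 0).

on [0, 5/2): 5*t**(5/2)
on [5/2, 4): 5*t**3

split f at 5/2: ℳ[f](s) collects 2 kernel integrals
over [0, 5/2), the kernel integral of 5*t**(5/2) enters the sum
on [5/2, 4) integrate f = 5*t**3 against the kernel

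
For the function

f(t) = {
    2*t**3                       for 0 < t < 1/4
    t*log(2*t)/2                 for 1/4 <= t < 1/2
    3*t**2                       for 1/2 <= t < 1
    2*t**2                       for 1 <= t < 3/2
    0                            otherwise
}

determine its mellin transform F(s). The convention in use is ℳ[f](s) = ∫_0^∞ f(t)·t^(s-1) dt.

peel off the shared t-power: 2*t on [0, 1/4); log(2*t)/(2*t) on [1/4, 1/2); 3 on [1/2, 1); …
strip the common scale on t: t on [0, 1/2); log(t)/t on [1/2, 1); 3 on [1, 2); …
split f at 1/4, 1/2, 1: ℳ[f](s) collects 4 kernel integrals
on [0, 1/4) integrate f = 2*t**3 against the kernel
between 1/4 and 1/2 the integrand is t*log(2*t)/2·t^(s-1)
on [1/2, 1): add ∫ 3*t**2·t^(s-1) dt
∫ 2*t**2·t^(s-1) over [1, 3/2)

(32*2**(2*s)*(s + 3)*(2*s - (s + 2)**2 + 3) + 8*2**s*(s + 2)*(s + 3) - 24*2**s*(s + 3)*(2*s - (s + 2)**2 + 3) + 144*6**s*(s + 3)*(2*s - (s + 2)**2 + 3) - 4*(s + 2)**2*(s + 3)*log(2) - 4*(s + 2)*(s + 3) + 4*(s + 2)*(s + 3)*log(2) + (s + 2)*(2*s - (s + 2)**2 + 3))/(32*2**(2*s)*(s + 2)*(s + 3)*(2*s - (s + 2)**2 + 3))
  Re(s) > -3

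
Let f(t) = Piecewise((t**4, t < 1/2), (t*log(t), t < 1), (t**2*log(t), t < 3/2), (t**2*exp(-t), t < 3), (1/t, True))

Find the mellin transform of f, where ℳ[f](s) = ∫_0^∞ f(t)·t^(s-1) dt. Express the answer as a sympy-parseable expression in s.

(48*2**s*(s - 1)*(s + 2)**2*(s + 4)*(2*s - (s + 2)**2 + 3)*uppergamma(s + 2, 3/2) - 48*2**s*(s - 1)*(s + 2)**2*(s + 4)*(2*s - (s + 2)**2 + 3)*uppergamma(s + 2, 3) + 48*2**s*(s - 1)*(s + 2)**2*(s + 4) + 48*2**s*(s - 1)*(s + 4)*(2*s - (s + 2)**2 + 3) + 3**s*(s - 1)*(s + 2)*(s + 4)*(-108*log(2) + 108*log(3))*(2*s - (s + 2)**2 + 3) - 108*3**s*(s - 1)*(s + 4)*(2*s - (s + 2)**2 + 3) - 16*6**s*(s + 2)**2*(s + 4)*(2*s - (s + 2)**2 + 3) - 24*(s - 1)*(s + 2)**3*(s + 4)*log(2) - 24*(s - 1)*(s + 2)**2*(s + 4) + 24*(s - 1)*(s + 2)**2*(s + 4)*log(2) + 3*(s - 1)*(s + 2)**2*(2*s - (s + 2)**2 + 3))/(48*2**s*(s - 1)*(s + 2)**2*(s + 4)*(2*s - (s + 2)**2 + 3))
  -4 < Re(s) < 1

undo the shared t-power: t**3 on [0, 1/2); log(t) on [1/2, 1); t*log(t) on [1, 3/2); …
undo the shared t-power: t**2 on [0, 1/2); log(t)/t on [1/2, 1); log(t) on [1, 3/2); …
summing 5 kernel integrals split by 1/2, 1, 3/2, 3 yields ℳ[f](s)
between 0 and 1/2 the integrand is t**4·t^(s-1)
∫ t*log(t)·t^(s-1) over [1/2, 1)
between 1 and 3/2 the integrand is t**2*log(t)·t^(s-1)
between 3/2 and 3 the integrand is t**2*exp(-t)·t^(s-1)
piece [3, ∞): integrate 1/t against the kernel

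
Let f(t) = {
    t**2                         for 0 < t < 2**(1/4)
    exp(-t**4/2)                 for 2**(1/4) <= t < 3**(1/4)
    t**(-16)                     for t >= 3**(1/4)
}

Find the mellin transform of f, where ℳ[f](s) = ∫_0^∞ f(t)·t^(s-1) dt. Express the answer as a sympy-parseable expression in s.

(81*2**(s/4)*(s - 16)*(s + 2)*uppergamma(s/4, 1) - 81*2**(s/4)*(s - 16)*(s + 2)*uppergamma(s/4, 3/2) + 324*2**(s/4 + 1/2)*(s - 16) - 4*3**(s/4)*(s + 2))/(324*(s - 16)*(s + 2))
  -2 < Re(s) < 16

peel off the power substitution: t on [0, sqrt(2)); exp(-t**2/2) on [sqrt(2), sqrt(3)); t**(-8) on [sqrt(3), ∞)
the power substitution comes off first: sqrt(t) on [0, 2); exp(-t/2) on [2, 3); t**(-4) on [3, ∞)
the 3 pieces separated at 2**(1/4), 3**(1/4) each add one integral
over [0, 2**(1/4)), the kernel integral of t**2 enters the sum
∫ over [2**(1/4), 3**(1/4)) of exp(-t**4/2)·t^(s-1) joins the sum
for t in [3**(1/4), ∞): the term is ∫ t**(-16)·t^(s-1)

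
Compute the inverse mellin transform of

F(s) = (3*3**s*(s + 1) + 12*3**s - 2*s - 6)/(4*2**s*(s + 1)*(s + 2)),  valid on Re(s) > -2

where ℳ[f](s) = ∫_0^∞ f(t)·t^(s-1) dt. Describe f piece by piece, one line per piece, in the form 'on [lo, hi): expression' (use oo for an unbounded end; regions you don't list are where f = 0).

back out the shared t-power: t on [0, 1/2); 2 - t on [1/2, 3/2)
integrate the 2 segments split at 1/2, then add the results
for t in [0, 1/2): the term is ∫ t**2·t^(s-1)
piece [1/2, 3/2): integrate t*(2 - t) against the kernel

on [0, 1/2): t**2
on [1/2, 3/2): t*(2 - t)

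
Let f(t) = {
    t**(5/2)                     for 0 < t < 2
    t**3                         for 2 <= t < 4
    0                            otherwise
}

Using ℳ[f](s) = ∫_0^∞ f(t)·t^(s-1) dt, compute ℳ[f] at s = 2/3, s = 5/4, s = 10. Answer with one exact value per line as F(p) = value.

F(2/3) = -24*2**(2/3)/11 + 48*2**(1/6)/19 + 384*2**(1/3)/11
F(5/4) = -64*2**(1/4)/17 + 32*2**(3/4)/15 + 1024*sqrt(2)/17
F(10) = 8192*sqrt(2)/25 + 67100672/13

f breaks at 2 into 2 integrals to sum
∫ over [0, 2) of t**(5/2)·t^(s-1) joins the sum
on [2, 4): add ∫ t**3·t^(s-1) dt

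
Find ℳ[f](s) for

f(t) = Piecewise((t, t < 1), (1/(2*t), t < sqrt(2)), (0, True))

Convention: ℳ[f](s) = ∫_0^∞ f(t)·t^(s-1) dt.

peel off the shared t-power: t**2 on [0, 1); 1/2 on [1, sqrt(2))
undo the power substitution: t on [0, 1); 1/2 on [1, 2)
the 2 pieces separated at 1 each add one integral
on [0, 1) integrate f = t against the kernel
on [1, sqrt(2)) integrate f = 1/(2*t) against the kernel

(2**(s/2 + 1/2)*(s + 1) + 2*s - 6)/(4*(s - 1)*(s + 1))
  Re(s) > -1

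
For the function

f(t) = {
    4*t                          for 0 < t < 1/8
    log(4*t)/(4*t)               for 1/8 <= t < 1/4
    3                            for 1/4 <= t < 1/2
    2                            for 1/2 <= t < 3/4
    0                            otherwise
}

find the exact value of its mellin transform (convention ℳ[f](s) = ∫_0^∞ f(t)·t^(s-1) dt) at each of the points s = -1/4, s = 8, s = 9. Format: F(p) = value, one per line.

reversing the common scale on t: 2*t on [0, 1/4); log(2*t)/(2*t) on [1/4, 1/2); 3 on [1/2, 1); …
back out the common scale on t: t on [0, 1/2); log(t)/t on [1/2, 1); 3 on [1, 2); …
slice at 1/8, 1/4, 1/2, transform all 4 pieces, and sum them
on [0, 1/8) integrate f = 4*t against the kernel
the [1/8, 1/4) slice contributes ∫ log(4*t)/(4*t)·t^(s-1) dt
piece [1/4, 1/2): integrate 3 against the kernel
over [1/2, 3/4), the kernel integral of 2 enters the sum

F(-1/4) = 2*2**(3/4)*(-50*6**(3/4) - 75*sqrt(2) - 60*log(2) + 73 + 213*2**(3/4))/75
F(8) = log(2)/58720256 + 377491477/14797504512
F(9) = log(2)/536870912 + 3266548597/193273528320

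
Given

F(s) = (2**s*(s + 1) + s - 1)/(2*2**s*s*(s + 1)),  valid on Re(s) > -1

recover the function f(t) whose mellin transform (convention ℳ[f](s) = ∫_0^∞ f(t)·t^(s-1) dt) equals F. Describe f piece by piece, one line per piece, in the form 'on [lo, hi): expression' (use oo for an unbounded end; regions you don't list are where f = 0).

strip the common scale on t: t on [0, 1); 1/2 on [1, 2)
treat the 2 regions marked off by 1/2 separately and sum
segment 0 to 1/2 holds 2*t; add its integral
[1/2, 1) adds the kernel integral of 1/2

on [0, 1/2): 2*t
on [1/2, 1): 1/2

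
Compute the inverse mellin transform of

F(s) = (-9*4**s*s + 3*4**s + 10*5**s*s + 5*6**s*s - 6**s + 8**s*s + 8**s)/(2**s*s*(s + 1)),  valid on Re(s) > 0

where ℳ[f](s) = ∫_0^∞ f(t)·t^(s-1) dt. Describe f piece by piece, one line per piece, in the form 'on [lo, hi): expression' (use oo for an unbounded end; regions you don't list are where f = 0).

on [0, 2): 3
on [2, 5/2): 6*t
on [5/2, 3): 2*t
on [3, 4): 1

cuts at 2, 5/2, 3: linearity sums the 4 kernel integrals
on [0, 2) integrate f = 3 against the kernel
on [2, 5/2) integrate f = 6*t against the kernel
segment [5/2, 3) carries 2*t; integrate it
[3, 4) adds the kernel integral of 1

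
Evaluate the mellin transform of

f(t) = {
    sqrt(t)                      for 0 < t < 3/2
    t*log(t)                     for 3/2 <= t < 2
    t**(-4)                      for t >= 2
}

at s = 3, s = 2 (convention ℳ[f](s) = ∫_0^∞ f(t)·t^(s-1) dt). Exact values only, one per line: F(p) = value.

F(3) = -81*log(3)/64 - 47/256 + 27*sqrt(6)/56 + 337*log(2)/64
F(2) = -9*log(3)/8 - 7/18 + 9*sqrt(6)/20 + 91*log(2)/24

the 3 pieces separated at 3/2, 2 each add one integral
∫ over [0, 3/2) of sqrt(t)·t^(s-1) joins the sum
on [3/2, 2): add ∫ t*log(t)·t^(s-1) dt
∫ t**(-4)·t^(s-1) over [2, ∞)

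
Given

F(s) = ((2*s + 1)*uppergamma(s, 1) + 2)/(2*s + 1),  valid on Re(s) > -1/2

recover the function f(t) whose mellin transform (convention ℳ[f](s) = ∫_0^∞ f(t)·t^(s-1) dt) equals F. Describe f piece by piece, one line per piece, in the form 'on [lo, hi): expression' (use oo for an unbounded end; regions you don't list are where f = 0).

linearity at 1 turns ℳ[f](s) into 2 summed integrals
over [0, 1), the kernel integral of sqrt(t) enters the sum
∫ exp(-t)·t^(s-1) over [1, ∞)

on [0, 1): sqrt(t)
on [1, oo): exp(-t)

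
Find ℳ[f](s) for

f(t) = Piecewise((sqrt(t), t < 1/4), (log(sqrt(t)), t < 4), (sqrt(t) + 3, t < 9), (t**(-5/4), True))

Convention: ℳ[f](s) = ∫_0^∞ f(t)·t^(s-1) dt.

invert the power substitution to get t on [0, 1/2); log(t) on [1/2, 2); t + 3 on [2, 3); …
split f at 1/4, 4, 9: ℳ[f](s) collects 4 kernel integrals
on [0, 1/4) integrate f = sqrt(t) against the kernel
[1/4, 4) adds the kernel integral of log(sqrt(t))
on [4, 9): add ∫ (sqrt(t) + 3)·t^(s-1) dt
segment 9 to ∞ holds t**(-5/4); add its integral

(-1080*2**(4*s)*s**2*(4*s - 5) + 108*2**(4*s)*s*(2*s + 1)*(4*s - 5)*log(2) - 324*2**(4*s)*s*(4*s - 5) - 54*2**(4*s)*(2*s + 1)*(4*s - 5) - 16*sqrt(3)*6**(2*s)*s**2*(2*s + 1) + 1296*6**(2*s)*s**2*(4*s - 5) + 324*6**(2*s)*s*(4*s - 5) + 108*s**2*(4*s - 5) + 108*s*(2*s + 1)*(4*s - 5)*log(2) + (4*s - 5)*(108*s + 54))/(108*2**(2*s)*s**2*(2*s + 1)*(4*s - 5))
  -1/2 < Re(s) < 5/4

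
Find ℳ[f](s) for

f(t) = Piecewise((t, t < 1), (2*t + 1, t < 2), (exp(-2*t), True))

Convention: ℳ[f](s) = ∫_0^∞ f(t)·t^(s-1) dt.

decompose at 1, 2; ℳ[f](s) sums the 3 pieces' integrals
∫ over [0, 1) of t·t^(s-1) joins the sum
the [1, 2) slice contributes ∫ (2*t + 1)·t^(s-1) dt
segment 2 to ∞ holds exp(-2*t); add its integral

(2**s*s*(s + 1)*uppergamma(s, 4) - 2*4**s*s - 4**s + 5*8**s*s + 8**s)/(4**s*s*(s + 1))
  Re(s) > -1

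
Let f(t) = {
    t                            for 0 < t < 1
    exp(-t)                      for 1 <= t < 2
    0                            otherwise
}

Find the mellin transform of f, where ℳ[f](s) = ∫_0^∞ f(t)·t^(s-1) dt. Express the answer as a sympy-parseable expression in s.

integrate the 2 segments split at 1, then add the results
on [0, 1) integrate f = t against the kernel
on [1, 2) integrate f = exp(-t) against the kernel

((s + 1)*uppergamma(s, 1) - (s + 1)*uppergamma(s, 2) + 1)/(s + 1)
  Re(s) > -1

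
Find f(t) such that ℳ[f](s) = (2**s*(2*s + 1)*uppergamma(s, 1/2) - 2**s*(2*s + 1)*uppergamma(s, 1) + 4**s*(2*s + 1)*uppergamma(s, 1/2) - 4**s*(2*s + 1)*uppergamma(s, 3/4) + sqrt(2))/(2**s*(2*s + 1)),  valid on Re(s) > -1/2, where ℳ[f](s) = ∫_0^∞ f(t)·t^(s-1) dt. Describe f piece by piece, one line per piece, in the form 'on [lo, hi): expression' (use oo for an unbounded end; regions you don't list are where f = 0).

f breaks at 1/2, 1 into 3 integrals to sum
between 0 and 1/2 the integrand is sqrt(t)·t^(s-1)
the [1/2, 1) slice contributes ∫ exp(-t)·t^(s-1) dt
∫ over [1, 3/2) of exp(-t/2)·t^(s-1) joins the sum

on [0, 1/2): sqrt(t)
on [1/2, 1): exp(-t)
on [1, 3/2): exp(-t/2)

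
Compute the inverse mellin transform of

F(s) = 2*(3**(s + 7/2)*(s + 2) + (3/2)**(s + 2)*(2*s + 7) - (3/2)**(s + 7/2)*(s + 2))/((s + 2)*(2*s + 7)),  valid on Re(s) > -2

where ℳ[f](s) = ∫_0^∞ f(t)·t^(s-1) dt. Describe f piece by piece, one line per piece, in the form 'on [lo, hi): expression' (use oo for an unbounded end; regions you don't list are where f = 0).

on [0, 3/2): 2*t**2
on [3/2, 3): t**(7/2)

treat the 2 regions marked off by 3/2 separately and sum
∫ 2*t**2·t^(s-1) over [0, 3/2)
for t in [3/2, 3): the term is ∫ t**(7/2)·t^(s-1)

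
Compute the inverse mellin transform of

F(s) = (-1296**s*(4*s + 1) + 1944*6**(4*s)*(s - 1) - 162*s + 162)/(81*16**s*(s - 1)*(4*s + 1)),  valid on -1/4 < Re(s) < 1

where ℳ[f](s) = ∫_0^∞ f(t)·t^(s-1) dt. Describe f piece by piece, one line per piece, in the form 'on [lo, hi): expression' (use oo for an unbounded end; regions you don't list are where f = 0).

remove the power substitution first: sqrt(t) on [0, 1/4); 2*sqrt(t) on [1/4, 9); t**(-2) on [9, ∞)
undo the power substitution: t on [0, 1/2); 2*t on [1/2, 3); t**(-4) on [3, ∞)
decompose at 1/16, 81; ℳ[f](s) sums the 3 pieces' integrals
for t in [0, 1/16): the term is ∫ t**(1/4)·t^(s-1)
segment [1/16, 81) carries 2*t**(1/4); integrate it
∫ 1/t·t^(s-1) over [81, ∞)

on [0, 1/16): t**(1/4)
on [1/16, 81): 2*t**(1/4)
on [81, oo): 1/t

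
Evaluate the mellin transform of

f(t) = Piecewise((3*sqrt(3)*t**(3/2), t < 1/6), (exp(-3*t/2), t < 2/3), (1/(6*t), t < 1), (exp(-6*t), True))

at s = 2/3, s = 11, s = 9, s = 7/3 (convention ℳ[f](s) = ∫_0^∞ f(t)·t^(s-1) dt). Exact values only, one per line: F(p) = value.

remove the common scale on t first: 3*sqrt(6)*t**(3/2)/4 on [0, 1/3); exp(-3*t/4) on [1/3, 4/3); 1/(3*t) on [4/3, 2); …
remove the common scale on t first: t**(3/2) on [0, 1/2); exp(-t/2) on [1/2, 2); 1/(2*t) on [2, 3); …
split f at 1/6, 2/3, 1: ℳ[f](s) collects 4 kernel integrals
on [0, 1/6): add ∫ 3*sqrt(3)*t**(3/2)·t^(s-1) dt
[1/6, 2/3) adds the kernel integral of exp(-3*t/2)
between 2/3 and 1 the integrand is 1/(6*t)·t^(s-1)
on [1, ∞): add ∫ exp(-6*t)·t^(s-1) dt

F(2/3) = -1/2 - 12**(1/3)*uppergamma(2/3, 1)/3 + 6**(1/3)*uppergamma(2/3, 6)/6 + 2**(5/6)*3**(1/3)/52 + 12**(1/3)/4 + 12**(1/3)*uppergamma(2/3, 1/4)/3
F(11) = -20201678848*exp(-1)/177147 + sqrt(2)/18139852800 + 67591*exp(-6)/17496 + 11605/708588 + 4885809916361*exp(-1/4)/90699264
F(9) = -56115712*exp(-1)/19683 + sqrt(2)/423263232 + 11963*exp(-6)/8748 + 6305/314928 + 3392923553*exp(-1/4)/2519424
F(7/3) = -4*18**(1/3)*uppergamma(7/3, 1)/27 - 18**(1/3)/36 + 6**(2/3)*uppergamma(7/3, 6)/216 + 2**(1/6)*3**(2/3)/1656 + 1/8 + 4*18**(1/3)*uppergamma(7/3, 1/4)/27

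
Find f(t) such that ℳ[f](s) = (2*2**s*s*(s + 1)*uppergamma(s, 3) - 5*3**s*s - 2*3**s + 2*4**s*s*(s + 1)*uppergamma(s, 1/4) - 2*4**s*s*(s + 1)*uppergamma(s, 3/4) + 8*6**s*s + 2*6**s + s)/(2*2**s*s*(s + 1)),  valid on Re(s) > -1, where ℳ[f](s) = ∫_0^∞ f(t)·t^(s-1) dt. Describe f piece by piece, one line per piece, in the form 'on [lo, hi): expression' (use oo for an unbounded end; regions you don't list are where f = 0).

treat the 4 regions marked off by 1/2, 3/2, 3 separately and sum
∫ over [0, 1/2) of t·t^(s-1) joins the sum
on [1/2, 3/2): add ∫ exp(-t/2)·t^(s-1) dt
over [3/2, 3), the kernel integral of (t + 1) enters the sum
on [3, ∞): add ∫ exp(-t)·t^(s-1) dt

on [0, 1/2): t
on [1/2, 3/2): exp(-t/2)
on [3/2, 3): t + 1
on [3, oo): exp(-t)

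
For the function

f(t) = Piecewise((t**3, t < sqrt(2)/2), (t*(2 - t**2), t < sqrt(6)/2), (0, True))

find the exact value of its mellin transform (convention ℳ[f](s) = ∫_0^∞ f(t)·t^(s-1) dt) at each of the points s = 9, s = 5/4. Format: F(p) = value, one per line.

back out the shared t-power: t on [0, sqrt(2)/2); (2 - t**2)/t on [sqrt(2)/2, sqrt(6)/2)
strip the shared t-power: t**2 on [0, sqrt(2)/2); 2 - t**2 on [sqrt(2)/2, sqrt(6)/2)
the power substitution comes off first: t on [0, 1/2); 2 - t on [1/2, 3/2)
cuts at sqrt(2)/2: linearity sums the 2 kernel integrals
for t in [0, sqrt(2)/2): the term is ∫ t**3·t^(s-1)
∫ over [sqrt(2)/2, sqrt(6)/2) of t*(2 - t**2)·t^(s-1) joins the sum

F(9) = 2173/3840
F(5/4) = 2**(7/8)*(-50 + 123*3**(1/8))/306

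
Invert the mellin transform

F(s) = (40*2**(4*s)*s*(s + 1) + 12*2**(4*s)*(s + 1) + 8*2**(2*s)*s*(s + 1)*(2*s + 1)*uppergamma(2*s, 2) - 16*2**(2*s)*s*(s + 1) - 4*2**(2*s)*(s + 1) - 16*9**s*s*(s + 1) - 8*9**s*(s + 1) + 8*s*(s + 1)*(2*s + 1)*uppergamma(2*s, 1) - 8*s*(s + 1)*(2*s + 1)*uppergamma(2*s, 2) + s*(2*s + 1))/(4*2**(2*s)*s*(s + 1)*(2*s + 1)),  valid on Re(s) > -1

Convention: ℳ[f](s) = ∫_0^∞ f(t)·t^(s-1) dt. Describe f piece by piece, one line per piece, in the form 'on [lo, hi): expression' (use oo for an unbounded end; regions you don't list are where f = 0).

invert the power substitution to get t**2 on [0, 1/2); exp(-2*t) on [1/2, 1); t + 1 on [1, 3/2); …
split f at 1/4, 1, 9/4, 4: ℳ[f](s) collects 5 kernel integrals
piece [0, 1/4): integrate t against the kernel
segment 1/4 to 1 holds exp(-2*sqrt(t)); add its integral
∫ (sqrt(t) + 1)·t^(s-1) over [1, 9/4)
on [9/4, 4) integrate f = (sqrt(t) + 3) against the kernel
on [4, ∞): add ∫ exp(-sqrt(t))·t^(s-1) dt

on [0, 1/4): t
on [1/4, 1): exp(-2*sqrt(t))
on [1, 9/4): sqrt(t) + 1
on [9/4, 4): sqrt(t) + 3
on [4, oo): exp(-sqrt(t))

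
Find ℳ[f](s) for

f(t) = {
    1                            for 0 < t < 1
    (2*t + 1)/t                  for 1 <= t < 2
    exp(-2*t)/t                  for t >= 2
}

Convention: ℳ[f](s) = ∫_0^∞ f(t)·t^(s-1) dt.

peel off the shared t-power: t on [0, 1); 2*t + 1 on [1, 2); exp(-2*t) on [2, ∞)
along the cuts 1, 2, ℳ[f](s) splits into 3 integrals
∫ 1·t^(s-1) over [0, 1)
on [1, 2): add ∫ (2*t + 1)/t·t^(s-1) dt
[2, ∞) adds the kernel integral of exp(-2*t)/t

(4*2**s*(1 - s) - 2*2**s + 5*4**s*(s - 1) + 4**s + 4*s*(s - 1)*uppergamma(s - 1, 4))/(2*2**s*s*(s - 1))
  Re(s) > 0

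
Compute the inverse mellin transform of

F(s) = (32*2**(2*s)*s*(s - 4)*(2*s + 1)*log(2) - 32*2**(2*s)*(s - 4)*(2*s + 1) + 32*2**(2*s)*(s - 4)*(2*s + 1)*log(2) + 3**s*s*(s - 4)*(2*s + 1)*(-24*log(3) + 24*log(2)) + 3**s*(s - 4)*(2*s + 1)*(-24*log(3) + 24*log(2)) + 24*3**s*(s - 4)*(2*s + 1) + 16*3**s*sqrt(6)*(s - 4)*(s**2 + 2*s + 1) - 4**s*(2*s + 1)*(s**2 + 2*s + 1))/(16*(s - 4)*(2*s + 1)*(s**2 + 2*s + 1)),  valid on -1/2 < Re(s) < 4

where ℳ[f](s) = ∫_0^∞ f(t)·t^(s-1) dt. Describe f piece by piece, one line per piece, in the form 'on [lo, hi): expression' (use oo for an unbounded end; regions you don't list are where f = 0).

reversing the common scale on t: sqrt(t) on [0, 3/2); t*log(t) on [3/2, 2); t**(-4) on [2, ∞)
linearity at 3, 4 turns ℳ[f](s) into 3 summed integrals
between 0 and 3 the integrand is sqrt(2)*sqrt(t)/2·t^(s-1)
on [3, 4): add ∫ t*log(t/2)/2·t^(s-1) dt
on [4, ∞) integrate f = 16/t**4 against the kernel

on [0, 3): sqrt(2)*sqrt(t)/2
on [3, 4): t*log(t/2)/2
on [4, oo): 16/t**4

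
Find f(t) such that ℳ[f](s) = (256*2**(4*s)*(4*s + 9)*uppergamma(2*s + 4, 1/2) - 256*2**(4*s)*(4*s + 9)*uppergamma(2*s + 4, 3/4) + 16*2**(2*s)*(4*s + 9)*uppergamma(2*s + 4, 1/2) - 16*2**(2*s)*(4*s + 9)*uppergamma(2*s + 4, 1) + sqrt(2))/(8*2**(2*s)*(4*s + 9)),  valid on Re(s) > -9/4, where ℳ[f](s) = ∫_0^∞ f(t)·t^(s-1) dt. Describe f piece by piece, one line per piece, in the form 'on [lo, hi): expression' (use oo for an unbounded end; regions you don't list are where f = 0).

the shared t-power comes off first: t**(5/4) on [0, 1/4); t*exp(-sqrt(t)) on [1/4, 1); t*exp(-sqrt(t)/2) on [1, 9/4)
undo the power substitution: t**(5/2) on [0, 1/2); t**2*exp(-t) on [1/2, 1); t**2*exp(-t/2) on [1, 3/2)
reversing the shared t-power: sqrt(t) on [0, 1/2); exp(-t) on [1/2, 1); exp(-t/2) on [1, 3/2)
along the cuts 1/4, 1, ℳ[f](s) splits into 3 integrals
for t in [0, 1/4): the term is ∫ t**(9/4)·t^(s-1)
segment 1/4 to 1 holds t**2*exp(-sqrt(t)); add its integral
∫ over [1, 9/4) of t**2*exp(-sqrt(t)/2)·t^(s-1) joins the sum

on [0, 1/4): t**(9/4)
on [1/4, 1): t**2*exp(-sqrt(t))
on [1, 9/4): t**2*exp(-sqrt(t)/2)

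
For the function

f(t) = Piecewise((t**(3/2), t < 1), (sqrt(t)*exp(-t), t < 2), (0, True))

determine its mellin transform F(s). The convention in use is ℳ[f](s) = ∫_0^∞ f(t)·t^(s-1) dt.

strip the shared t-power: t on [0, 1); exp(-t) on [1, 2)
slice at 1, transform all 2 pieces, and sum them
the [0, 1) slice contributes ∫ t**(3/2)·t^(s-1) dt
on [1, 2): add ∫ sqrt(t)*exp(-t)·t^(s-1) dt

((2*s + 3)*uppergamma(s + 1/2, 1) - (2*s + 3)*uppergamma(s + 1/2, 2) + 2)/(2*s + 3)
  Re(s) > -3/2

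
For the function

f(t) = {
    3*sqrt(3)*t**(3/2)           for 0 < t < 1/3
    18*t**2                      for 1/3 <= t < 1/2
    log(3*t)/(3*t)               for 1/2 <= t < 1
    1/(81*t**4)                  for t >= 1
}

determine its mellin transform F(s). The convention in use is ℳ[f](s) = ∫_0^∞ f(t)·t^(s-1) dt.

(324*2**s*(s - 4)*(s + 2)*(s**2 - 2*s + 1) - 324*2**s*(s - 4)*(2*s + 3)*(s**2 - 2*s + 1) - 108*3**s*s*(s - 4)*(s + 2)*(2*s + 3)*log(3) + 108*3**s*s*(s - 4)*(s + 2)*(2*s + 3)*log(2) - 108*3**s*(s - 4)*(s + 2)*(2*s + 3)*log(2) + 108*3**s*(s - 4)*(s + 2)*(2*s + 3) + 108*3**s*(s - 4)*(s + 2)*(2*s + 3)*log(3) + 729*3**s*(s - 4)*(2*s + 3)*(s**2 - 2*s + 1) + 54*6**s*s*(s - 4)*(s + 2)*(2*s + 3)*log(3) - 54*6**s*(s - 4)*(s + 2)*(2*s + 3)*log(3) - 54*6**s*(s - 4)*(s + 2)*(2*s + 3) - 2*6**s*(s + 2)*(2*s + 3)*(s**2 - 2*s + 1))/(162*6**s*(s - 4)*(s + 2)*(2*s + 3)*(s**2 - 2*s + 1))
  -3/2 < Re(s) < 4

back out the common scale on t: t**(3/2) on [0, 1); 2*t**2 on [1, 3/2); log(t)/t on [3/2, 3); …
slice at 1/3, 1/2, 1, transform all 4 pieces, and sum them
piece [0, 1/3): integrate 3*sqrt(3)*t**(3/2) against the kernel
over [1/3, 1/2), the kernel integral of 18*t**2 enters the sum
∫ over [1/2, 1) of log(3*t)/(3*t)·t^(s-1) joins the sum
on [1, ∞) integrate f = 1/(81*t**4) against the kernel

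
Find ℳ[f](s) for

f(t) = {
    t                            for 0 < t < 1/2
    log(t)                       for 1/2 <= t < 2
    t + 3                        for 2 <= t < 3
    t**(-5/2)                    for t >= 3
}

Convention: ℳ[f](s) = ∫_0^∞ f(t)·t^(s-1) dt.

slice at 1/2, 2, 3, transform all 4 pieces, and sum them
piece [0, 1/2): integrate t against the kernel
∫ over [1/2, 2) of log(t)·t^(s-1) joins the sum
on [2, 3): add ∫ (t + 3)·t^(s-1) dt
the [3, ∞) slice contributes ∫ t**(-5/2)·t^(s-1) dt

(-270*2**(2*s)*s**2*(2*s - 5) + 54*2**(2*s)*s*(s + 1)*(2*s - 5)*log(2) - 162*2**(2*s)*s*(2*s - 5) - 54*2**(2*s)*(s + 1)*(2*s - 5) - 4*sqrt(3)*6**s*s**2*(s + 1) + 324*6**s*s**2*(2*s - 5) + 162*6**s*s*(2*s - 5) + 27*s**2*(2*s - 5) + 54*s*(s + 1)*(2*s - 5)*log(2) + (2*s - 5)*(54*s + 54))/(54*2**s*s**2*(s + 1)*(2*s - 5))
  -1 < Re(s) < 5/2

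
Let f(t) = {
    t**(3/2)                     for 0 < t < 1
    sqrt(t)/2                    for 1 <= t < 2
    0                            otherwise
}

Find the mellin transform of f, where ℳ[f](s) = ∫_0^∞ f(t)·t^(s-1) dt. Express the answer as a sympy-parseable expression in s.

remove the shared t-power first: t on [0, 1); 1/2 on [1, 2)
along the cuts 1, ℳ[f](s) splits into 2 integrals
for t in [0, 1): the term is ∫ t**(3/2)·t^(s-1)
the [1, 2) slice contributes ∫ sqrt(t)/2·t^(s-1) dt

(2**(s + 1/2)*(2*s + 3) + 2*s - 1)/((2*s + 1)*(2*s + 3))
  Re(s) > -3/2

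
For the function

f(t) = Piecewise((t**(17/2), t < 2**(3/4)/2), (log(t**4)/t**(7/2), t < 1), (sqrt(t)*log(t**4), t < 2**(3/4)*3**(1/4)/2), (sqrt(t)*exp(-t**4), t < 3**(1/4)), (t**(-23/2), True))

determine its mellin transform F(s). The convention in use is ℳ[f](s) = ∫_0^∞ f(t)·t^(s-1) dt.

back out the shared t-power: t**8 on [0, 2**(3/4)/2); log(t**4)/t**4 on [2**(3/4)/2, 1); log(t**4) on [1, 2**(3/4)*3**(1/4)/2); …
peel off the power substitution: t**4 on [0, sqrt(2)/2); log(t**2)/t**2 on [sqrt(2)/2, 1); log(t**2) on [1, sqrt(6)/2); …
back out the power substitution: t**2 on [0, 1/2); log(t)/t on [1/2, 1); log(t) on [1, 3/2); …
treat the 5 regions marked off by 2**(3/4)/2, 1, 2**(3/4)*3**(1/4)/2, 3**(1/4) separately and sum
on [0, 2**(3/4)/2) integrate f = t**(17/2) against the kernel
on [2**(3/4)/2, 1): add ∫ log(t**4)/t**(7/2)·t^(s-1) dt
∫ sqrt(t)*log(t**4)·t^(s-1) over [1, 2**(3/4)*3**(1/4)/2)
for t in [2**(3/4)*3**(1/4)/2, 3**(1/4)): the term is ∫ sqrt(t)*exp(-t**4)·t^(s-1)
on [3**(1/4), ∞) integrate f = t**(-23/2) against the kernel

2**(-s/4 - 1/8)*(27*2**(s/4 + 1/8)*(s/4 - 23/8)*(s/4 + 17/8)*(s + 1/2)**2*(-s/2 + (s + 1/2)**2/16 + 3/4)*uppergamma(s/4 + 1/8, 3/2)/4 - 27*2**(s/4 + 1/8)*(s/4 - 23/8)*(s/4 + 17/8)*(s + 1/2)**2*(-s/2 + (s + 1/2)**2/16 + 3/4)*uppergamma(s/4 + 1/8, 3)/4 - 27*2**(s/4 + 1/8)*(s/4 - 23/8)*(s/4 + 17/8)*(s + 1/2)**2/4 + 108*2**(s/4 + 1/8)*(s/4 - 23/8)*(s/4 + 17/8)*(-s/2 + (s + 1/2)**2/16 + 3/4) - 27*3**(s/4 + 1/8)*(s/4 - 23/8)*(s/4 + 17/8)*(s + 1/2)*(-s/2 + (s + 1/2)**2/16 + 3/4)*log(2) + 27*3**(s/4 + 1/8)*(s/4 - 23/8)*(s/4 + 17/8)*(s + 1/2)*(-s/2 + (s + 1/2)**2/16 + 3/4)*log(3) - 108*3**(s/4 + 1/8)*(s/4 - 23/8)*(s/4 + 17/8)*(-s/2 + (s + 1/2)**2/16 + 3/4) - 6**(s/4 + 1/8)*(s/4 + 17/8)*(s + 1/2)**2*(-s/2 + (s + 1/2)**2/16 + 3/4)/4 + 27*(s/4 - 23/8)*(s/4 + 17/8)*(s + 1/2)**3*log(2)/8 - 27*(s/4 - 23/8)*(s/4 + 17/8)*(s + 1/2)**2*log(2)/2 + 27*(s/4 - 23/8)*(s/4 + 17/8)*(s + 1/2)**2/2 + 27*(s/4 - 23/8)*(s + 1/2)**2*(-s/2 + (s + 1/2)**2/16 + 3/4)/16)/(27*(s/4 - 23/8)*(s/4 + 17/8)*(s + 1/2)**2*(-s/2 + (s + 1/2)**2/16 + 3/4))
  -17/2 < Re(s) < 23/2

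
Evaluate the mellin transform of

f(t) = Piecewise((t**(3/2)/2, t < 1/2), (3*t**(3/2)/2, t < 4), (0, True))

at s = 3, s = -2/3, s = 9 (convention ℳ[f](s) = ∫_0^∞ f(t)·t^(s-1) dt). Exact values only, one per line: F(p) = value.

F(3) = 512/3 - sqrt(2)/144
F(-2/3) = -3*2**(1/6)/5 + 18*2**(2/3)/5
F(9) = 2097152/7 - sqrt(2)/21504

cuts at 1/2: linearity sums the 2 kernel integrals
∫ over [0, 1/2) of t**(3/2)/2·t^(s-1) joins the sum
[1/2, 4) adds the kernel integral of 3*t**(3/2)/2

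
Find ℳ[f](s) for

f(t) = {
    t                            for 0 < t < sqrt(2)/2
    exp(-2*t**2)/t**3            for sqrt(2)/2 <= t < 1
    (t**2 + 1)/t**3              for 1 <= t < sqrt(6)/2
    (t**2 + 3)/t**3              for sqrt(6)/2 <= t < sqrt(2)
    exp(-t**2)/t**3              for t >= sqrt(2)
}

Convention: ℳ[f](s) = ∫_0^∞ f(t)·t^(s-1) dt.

2**(1/2 - s/2)*(45*2**s*(s - 3)*(s + 1) + 54*2**s*(s + 1) + 9*2**(s/2 + 1/2)*(s - 3)*(s - 1)*(s + 1)*uppergamma(s/2 - 3/2, 2) - 36*2**(s/2 + 1/2)*(s - 3)*(s + 1) - 36*2**(s/2 + 1/2)*(s + 1) - 16*3**(s/2 + 1/2)*(s - 3)*(s + 1) - 32*3**(s/2 + 1/2)*(s + 1) + 36*(s - 3)*(s - 1)*(s + 1)*uppergamma(s/2 - 3/2, 1) - 36*(s - 3)*(s - 1)*(s + 1)*uppergamma(s/2 - 3/2, 2) + 18*(s - 3)*(s - 1))/(36*(s - 3)*(s - 1)*(s + 1))
  Re(s) > -1

back out the shared t-power: t**2 on [0, sqrt(2)/2); exp(-2*t**2)/t**2 on [sqrt(2)/2, 1); (t**2 + 1)/t**2 on [1, sqrt(6)/2); …
undo the power substitution: t on [0, 1/2); exp(-2*t)/t on [1/2, 1); (t + 1)/t on [1, 3/2); …
remove the shared t-power first: t**2 on [0, 1/2); exp(-2*t) on [1/2, 1); t + 1 on [1, 3/2); …
decompose at sqrt(2)/2, 1, sqrt(6)/2, sqrt(2); ℳ[f](s) sums the 5 pieces' integrals
on [0, sqrt(2)/2): add ∫ t·t^(s-1) dt
piece [sqrt(2)/2, 1): integrate exp(-2*t**2)/t**3 against the kernel
over [1, sqrt(6)/2), the kernel integral of (t**2 + 1)/t**3 enters the sum
[sqrt(6)/2, sqrt(2)) adds the kernel integral of (t**2 + 3)/t**3
between sqrt(2) and ∞ the integrand is exp(-t**2)/t**3·t^(s-1)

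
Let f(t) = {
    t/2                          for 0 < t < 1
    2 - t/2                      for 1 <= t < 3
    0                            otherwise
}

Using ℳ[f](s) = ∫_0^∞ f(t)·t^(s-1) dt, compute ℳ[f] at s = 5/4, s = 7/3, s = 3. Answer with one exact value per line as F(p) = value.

back out the common scale on t: t on [0, 1/2); 2 - t on [1/2, 3/2)
linearity at 1 turns ℳ[f](s) into 2 summed integrals
over [0, 1), the kernel integral of t/2 enters the sum
the [1, 3) slice contributes ∫ (2 - t/2)·t^(s-1) dt

F(5/4) = -52/45 + 14*3**(1/4)/5
F(7/3) = -39/70 + 513*3**(1/3)/140
F(3) = 179/24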